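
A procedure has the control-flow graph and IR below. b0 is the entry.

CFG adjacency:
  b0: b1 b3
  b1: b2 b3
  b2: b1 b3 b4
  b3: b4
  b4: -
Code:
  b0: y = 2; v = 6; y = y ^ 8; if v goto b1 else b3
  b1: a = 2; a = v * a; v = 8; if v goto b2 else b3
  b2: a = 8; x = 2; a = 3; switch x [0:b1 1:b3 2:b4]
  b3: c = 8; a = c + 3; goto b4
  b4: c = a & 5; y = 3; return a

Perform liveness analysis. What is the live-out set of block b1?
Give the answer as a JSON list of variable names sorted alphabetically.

Block summaries:
  b0 def {v,y} use ∅
  b1 def {a,v} use {v}
  b2 def {a,x} use ∅
  b3 def {a,c} use ∅
  b4 def {c,y} use {a}

Liveness:
  live b0: ∅→{v}
  live b1: {v}→{v}
  live b2: {v}→{a,v}
  live b3: ∅→{a}
  live b4: {a}→∅

live-out(b1) = ["v"]

Answer: ["v"]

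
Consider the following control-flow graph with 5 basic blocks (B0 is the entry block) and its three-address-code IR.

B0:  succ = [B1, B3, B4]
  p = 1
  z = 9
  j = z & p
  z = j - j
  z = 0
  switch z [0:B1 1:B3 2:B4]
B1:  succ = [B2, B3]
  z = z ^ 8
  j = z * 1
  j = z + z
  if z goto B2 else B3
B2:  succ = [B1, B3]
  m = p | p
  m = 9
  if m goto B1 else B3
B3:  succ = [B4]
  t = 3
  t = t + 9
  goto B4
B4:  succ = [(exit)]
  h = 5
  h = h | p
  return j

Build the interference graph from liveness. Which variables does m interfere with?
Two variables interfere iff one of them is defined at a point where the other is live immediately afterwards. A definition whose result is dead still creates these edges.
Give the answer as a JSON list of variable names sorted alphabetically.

Answer: ["j", "p", "z"]

Derivation:
Block summaries:
  B0 def {j,p,z} use ∅
  B1 def {j,z} use {z}
  B2 def {m} use {p}
  B3 def {t} use ∅
  B4 def {h} use {j,p}

Liveness:
  live B0: ∅→{j,p,z}
  live B1: {p,z}→{j,p,z}
  live B2: {j,p,z}→{j,p,z}
  live B3: {j,p}→{j,p}
  live B4: {j,p}→∅

Interfere edges:
  h: {j,p}
  j: {h,m,p,t,z}
  m: {j,p,z}
  p: {h,j,m,t,z}
  t: {j,p}
  z: {j,m,p}

N(m) = ["j", "p", "z"]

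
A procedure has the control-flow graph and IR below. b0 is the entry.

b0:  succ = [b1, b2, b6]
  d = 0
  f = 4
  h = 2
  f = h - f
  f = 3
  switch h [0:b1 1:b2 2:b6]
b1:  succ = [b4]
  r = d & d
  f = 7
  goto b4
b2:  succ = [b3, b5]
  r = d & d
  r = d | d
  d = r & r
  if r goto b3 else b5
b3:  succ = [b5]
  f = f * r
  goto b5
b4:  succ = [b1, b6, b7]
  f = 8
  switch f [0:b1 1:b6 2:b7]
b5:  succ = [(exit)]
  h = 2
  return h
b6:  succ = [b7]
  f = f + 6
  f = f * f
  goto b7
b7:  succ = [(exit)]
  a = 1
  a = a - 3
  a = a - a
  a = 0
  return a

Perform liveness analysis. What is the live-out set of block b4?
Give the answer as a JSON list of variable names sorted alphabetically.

Per-block:
  b0 def {d,f,h} use ∅
  b1 def {f,r} use {d}
  b2 def {d,r} use {d}
  b3 def {f} use {f,r}
  b4 def {f} use ∅
  b5 def {h} use ∅
  b6 def {f} use {f}
  b7 def {a} use ∅

Live sets:
  b0: in=∅ out={d,f}
  b1: in={d} out={d}
  b2: in={d,f} out={f,r}
  b3: in={f,r} out=∅
  b4: in={d} out={d,f}
  b5: in=∅ out=∅
  b6: in={f} out=∅
  b7: in=∅ out=∅

live-out(b4) = ["d", "f"]

Answer: ["d", "f"]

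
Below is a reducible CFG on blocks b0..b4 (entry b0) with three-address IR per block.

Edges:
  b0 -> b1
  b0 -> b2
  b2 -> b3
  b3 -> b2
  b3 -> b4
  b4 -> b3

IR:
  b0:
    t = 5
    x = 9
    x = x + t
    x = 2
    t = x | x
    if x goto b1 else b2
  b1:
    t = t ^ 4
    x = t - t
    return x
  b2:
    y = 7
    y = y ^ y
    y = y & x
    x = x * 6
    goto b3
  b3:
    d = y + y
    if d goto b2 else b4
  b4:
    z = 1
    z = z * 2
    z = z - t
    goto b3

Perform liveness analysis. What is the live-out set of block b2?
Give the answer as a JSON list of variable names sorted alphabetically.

Answer: ["t", "x", "y"]

Analysis:
Block summaries:
  b0: def={t,x} ue=∅
  b1: def={t,x} ue={t}
  b2: def={x,y} ue={x}
  b3: def={d} ue={y}
  b4: def={z} ue={t}

Live sets:
  live b0: ∅→{t,x}
  live b1: {t}→∅
  live b2: {t,x}→{t,x,y}
  live b3: {t,x,y}→{t,x,y}
  live b4: {t,x,y}→{t,x,y}

live-out(b2) = ["t", "x", "y"]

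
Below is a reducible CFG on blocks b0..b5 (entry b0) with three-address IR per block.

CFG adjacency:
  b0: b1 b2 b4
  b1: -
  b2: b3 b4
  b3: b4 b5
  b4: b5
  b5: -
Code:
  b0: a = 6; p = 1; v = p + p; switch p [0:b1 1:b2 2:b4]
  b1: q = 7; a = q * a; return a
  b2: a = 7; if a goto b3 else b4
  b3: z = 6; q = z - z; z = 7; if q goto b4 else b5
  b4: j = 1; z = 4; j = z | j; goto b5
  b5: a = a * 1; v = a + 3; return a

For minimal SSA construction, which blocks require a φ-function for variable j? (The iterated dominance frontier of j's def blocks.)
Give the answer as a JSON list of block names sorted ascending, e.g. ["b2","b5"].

Answer: ["b5"]

Analysis:
idom tree: b1←b0 b2←b0 b3←b2 b4←b0 b5←b0
Join-block Dom:
  b4: preds {b0,b2,b3}: {b0} ∩ {b0,b2} ∩ {b0,b2,b3} = {b0}; idom=b0
  b5: preds {b3,b4}: {b0,b2,b3} ∩ {b0,b4} = {b0}; idom=b0

DF walk-up:
  b4←b0: walk · to b0
  b4←b2: walk b2 to b0
  b4←b3: walk b3→b2 to b0
  b5←b3: walk b3→b2 to b0
  b5←b4: walk b4 to b0
  b0: DF=∅
  b1: DF=∅
  b2: DF={b4,b5}
  b3: DF={b4,b5}
  b4: DF={b5}
  b5: DF=∅

φ for j: defs {b4}
  DF⁺ = {b5}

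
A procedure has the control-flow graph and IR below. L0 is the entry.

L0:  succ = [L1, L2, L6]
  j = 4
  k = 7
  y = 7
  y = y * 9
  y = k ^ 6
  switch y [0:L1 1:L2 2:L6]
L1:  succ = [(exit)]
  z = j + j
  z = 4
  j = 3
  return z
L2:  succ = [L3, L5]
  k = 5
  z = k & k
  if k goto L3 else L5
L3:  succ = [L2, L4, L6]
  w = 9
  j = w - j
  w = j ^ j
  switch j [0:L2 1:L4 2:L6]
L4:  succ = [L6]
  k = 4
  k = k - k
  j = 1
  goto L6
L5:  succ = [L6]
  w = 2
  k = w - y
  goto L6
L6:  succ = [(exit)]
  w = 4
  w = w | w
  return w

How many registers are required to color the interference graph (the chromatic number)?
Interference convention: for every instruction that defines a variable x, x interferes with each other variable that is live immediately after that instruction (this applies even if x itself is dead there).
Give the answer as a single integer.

def/use:
  L0 def {j,k,y} use ∅
  L1 def {j,z} use {j}
  L2 def {k,z} use ∅
  L3 def {j,w} use {j}
  L4 def {j,k} use ∅
  L5 def {k,w} use {y}
  L6 def {w} use ∅

Backward fixpoint:
  L0 li=∅ lo={j,y}
  L1 li={j} lo=∅
  L2 li={j,y} lo={j,y}
  L3 li={j,y} lo={j,y}
  L4 li=∅ lo=∅
  L5 li={y} lo=∅
  L6 li=∅ lo=∅

Conflict graph:
  j: {k,w,y,z}
  k: {j,y,z}
  w: {j,y}
  y: {j,k,w,z}
  z: {j,k,y}

Chromatic number:
  {j,k,y,z} pairwise interfere (4-clique) ⇒ χ ≥ 4
  4-colouring: R0={j}  R1={y}  R2={k,w}  R3={z}
  χ = 4

Answer: 4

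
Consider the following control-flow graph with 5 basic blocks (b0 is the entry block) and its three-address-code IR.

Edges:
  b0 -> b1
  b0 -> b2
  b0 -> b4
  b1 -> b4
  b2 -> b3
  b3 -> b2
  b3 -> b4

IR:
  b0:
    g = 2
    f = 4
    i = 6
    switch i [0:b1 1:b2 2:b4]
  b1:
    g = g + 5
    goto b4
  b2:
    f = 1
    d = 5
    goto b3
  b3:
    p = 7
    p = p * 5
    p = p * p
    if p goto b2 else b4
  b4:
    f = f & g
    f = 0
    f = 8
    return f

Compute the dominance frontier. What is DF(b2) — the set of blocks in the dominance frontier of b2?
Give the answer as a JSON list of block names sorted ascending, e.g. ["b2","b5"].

Answer: ["b2", "b4"]

Derivation:
idom tree: b1←b0 b2←b0 b3←b2 b4←b0
Dom at joins:
  b2: preds {b0,b3}: {b0} ∩ {b0,b2,b3} = {b0}; idom=b0
  b4: preds {b0,b1,b3}: {b0} ∩ {b0,b1} ∩ {b0,b2,b3} = {b0}; idom=b0

Frontier:
  b2←b0: walk · to b0
  b2←b3: walk b3→b2 to b0
  b4←b0: walk · to b0
  b4←b1: walk b1 to b0
  b4←b3: walk b3→b2 to b0
  DF(b0)=∅
  DF(b1)={b4}
  DF(b2)={b2,b4}
  DF(b3)={b2,b4}
  DF(b4)=∅

DF(b2) = ["b2", "b4"]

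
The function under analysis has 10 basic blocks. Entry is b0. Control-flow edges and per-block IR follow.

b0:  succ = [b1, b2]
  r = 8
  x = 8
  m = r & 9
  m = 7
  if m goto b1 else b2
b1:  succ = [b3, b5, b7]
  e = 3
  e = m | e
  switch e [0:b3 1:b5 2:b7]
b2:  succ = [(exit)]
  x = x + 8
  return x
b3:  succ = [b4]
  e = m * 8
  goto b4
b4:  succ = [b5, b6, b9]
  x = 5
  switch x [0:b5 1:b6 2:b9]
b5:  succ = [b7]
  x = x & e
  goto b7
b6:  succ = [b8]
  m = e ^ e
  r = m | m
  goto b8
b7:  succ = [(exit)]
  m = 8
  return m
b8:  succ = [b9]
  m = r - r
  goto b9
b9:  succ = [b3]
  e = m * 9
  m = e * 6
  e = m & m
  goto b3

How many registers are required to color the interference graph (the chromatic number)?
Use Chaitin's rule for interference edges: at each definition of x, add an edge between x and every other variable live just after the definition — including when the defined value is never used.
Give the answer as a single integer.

Answer: 3

Working:
def/use:
  b0 def {m,r,x} use ∅
  b1 def {e} use {m}
  b2 def {x} use {x}
  b3 def {e} use {m}
  b4 def {x} use ∅
  b5 def {x} use {e,x}
  b6 def {m,r} use {e}
  b7 def {m} use ∅
  b8 def {m} use {r}
  b9 def {e,m} use {m}

Live sets:
  live b0: ∅→{m,x}
  live b1: {m,x}→{e,m,x}
  live b2: {x}→∅
  live b3: {m}→{e,m}
  live b4: {e,m}→{e,m,x}
  live b5: {e,x}→∅
  live b6: {e}→{r}
  live b7: ∅→∅
  live b8: {r}→{m}
  live b9: {m}→{m}

Interference:
  e: {m,x}
  m: {e,x}
  r: {x}
  x: {e,m,r}

Registers:
  {e,m,x} pairwise interfere (3-clique) ⇒ χ ≥ 3
  3-colouring: c0={x}  c1={e,r}  c2={m}
  χ = 3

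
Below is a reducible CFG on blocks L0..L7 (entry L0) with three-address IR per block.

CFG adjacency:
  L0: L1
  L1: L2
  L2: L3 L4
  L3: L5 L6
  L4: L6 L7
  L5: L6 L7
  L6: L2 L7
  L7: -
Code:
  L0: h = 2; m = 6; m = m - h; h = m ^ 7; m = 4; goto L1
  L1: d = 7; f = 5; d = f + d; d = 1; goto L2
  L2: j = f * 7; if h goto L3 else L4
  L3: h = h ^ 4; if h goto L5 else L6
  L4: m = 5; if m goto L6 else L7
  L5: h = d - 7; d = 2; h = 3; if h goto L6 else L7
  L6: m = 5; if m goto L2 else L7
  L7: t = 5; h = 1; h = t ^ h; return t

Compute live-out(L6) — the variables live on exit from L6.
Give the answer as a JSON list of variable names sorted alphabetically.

Per-block:
  L0: def={h,m} ue=∅
  L1: def={d,f} ue=∅
  L2: def={j} ue={f,h}
  L3: def={h} ue={h}
  L4: def={m} ue=∅
  L5: def={d,h} ue={d}
  L6: def={m} ue=∅
  L7: def={h,t} ue=∅

Backward fixpoint:
  L0: in=∅ out={h}
  L1: in={h} out={d,f,h}
  L2: in={d,f,h} out={d,f,h}
  L3: in={d,f,h} out={d,f,h}
  L4: in={d,f,h} out={d,f,h}
  L5: in={d,f} out={d,f,h}
  L6: in={d,f,h} out={d,f,h}
  L7: in=∅ out=∅

live-out(L6) = ["d", "f", "h"]

Answer: ["d", "f", "h"]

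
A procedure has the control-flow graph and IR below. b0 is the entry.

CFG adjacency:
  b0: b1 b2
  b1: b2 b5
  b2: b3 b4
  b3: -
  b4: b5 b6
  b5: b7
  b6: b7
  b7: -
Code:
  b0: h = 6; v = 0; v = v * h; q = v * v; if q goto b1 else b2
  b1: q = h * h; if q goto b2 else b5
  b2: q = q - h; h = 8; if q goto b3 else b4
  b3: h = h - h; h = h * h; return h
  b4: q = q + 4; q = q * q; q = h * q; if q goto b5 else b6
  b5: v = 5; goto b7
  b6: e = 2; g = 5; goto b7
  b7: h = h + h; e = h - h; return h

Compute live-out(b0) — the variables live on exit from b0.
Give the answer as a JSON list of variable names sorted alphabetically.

Per-block:
  b0: def={h,q,v} ue=∅
  b1: def={q} ue={h}
  b2: def={h,q} ue={h,q}
  b3: def={h} ue={h}
  b4: def={q} ue={h,q}
  b5: def={v} ue=∅
  b6: def={e,g} ue=∅
  b7: def={e,h} ue={h}

Backward fixpoint:
  b0: in=∅ out={h,q}
  b1: in={h} out={h,q}
  b2: in={h,q} out={h,q}
  b3: in={h} out=∅
  b4: in={h,q} out={h}
  b5: in={h} out={h}
  b6: in={h} out={h}
  b7: in={h} out=∅

live-out(b0) = ["h", "q"]

Answer: ["h", "q"]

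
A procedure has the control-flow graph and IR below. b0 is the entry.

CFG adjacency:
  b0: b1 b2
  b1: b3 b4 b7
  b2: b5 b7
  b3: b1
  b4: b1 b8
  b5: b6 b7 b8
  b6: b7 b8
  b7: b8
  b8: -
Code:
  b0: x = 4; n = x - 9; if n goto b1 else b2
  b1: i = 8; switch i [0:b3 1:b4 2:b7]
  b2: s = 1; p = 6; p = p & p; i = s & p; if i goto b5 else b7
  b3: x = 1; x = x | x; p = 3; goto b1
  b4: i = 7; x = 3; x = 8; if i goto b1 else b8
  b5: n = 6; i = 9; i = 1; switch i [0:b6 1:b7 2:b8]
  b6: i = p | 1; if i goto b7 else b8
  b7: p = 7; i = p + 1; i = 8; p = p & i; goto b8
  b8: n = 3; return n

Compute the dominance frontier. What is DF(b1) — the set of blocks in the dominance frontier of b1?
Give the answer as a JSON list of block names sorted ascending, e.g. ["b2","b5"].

idom tree: b1←b0 b2←b0 b3←b1 b4←b1 b5←b2 b6←b5 b7←b0 b8←b0
Join-block Dom:
  b1: preds {b0,b3,b4}: {b0} ∩ {b0,b1,b3} ∩ {b0,b1,b4} = {b0}; idom=b0
  b7: preds {b1,b2,b5,b6}: {b0,b1} ∩ {b0,b2} ∩ {b0,b2,b5} ∩ {b0,b2,b5,b6} = {b0}; idom=b0
  b8: preds {b4,b5,b6,b7}: {b0,b1,b4} ∩ {b0,b2,b5} ∩ {b0,b2,b5,b6} ∩ {b0,b7} = {b0}; idom=b0

DF walk-up:
  b1←b0: walk · to b0
  b1←b3: walk b3→b1 to b0
  b1←b4: walk b4→b1 to b0
  b7←b1: walk b1 to b0
  b7←b2: walk b2 to b0
  b7←b5: walk b5→b2 to b0
  b7←b6: walk b6→b5→b2 to b0
  b8←b4: walk b4→b1 to b0
  b8←b5: walk b5→b2 to b0
  b8←b6: walk b6→b5→b2 to b0
  b8←b7: walk b7 to b0
  b0: DF=∅
  b1: DF={b1,b7,b8}
  b2: DF={b7,b8}
  b3: DF={b1}
  b4: DF={b1,b8}
  b5: DF={b7,b8}
  b6: DF={b7,b8}
  b7: DF={b8}
  b8: DF=∅

DF(b1) = ["b1", "b7", "b8"]

Answer: ["b1", "b7", "b8"]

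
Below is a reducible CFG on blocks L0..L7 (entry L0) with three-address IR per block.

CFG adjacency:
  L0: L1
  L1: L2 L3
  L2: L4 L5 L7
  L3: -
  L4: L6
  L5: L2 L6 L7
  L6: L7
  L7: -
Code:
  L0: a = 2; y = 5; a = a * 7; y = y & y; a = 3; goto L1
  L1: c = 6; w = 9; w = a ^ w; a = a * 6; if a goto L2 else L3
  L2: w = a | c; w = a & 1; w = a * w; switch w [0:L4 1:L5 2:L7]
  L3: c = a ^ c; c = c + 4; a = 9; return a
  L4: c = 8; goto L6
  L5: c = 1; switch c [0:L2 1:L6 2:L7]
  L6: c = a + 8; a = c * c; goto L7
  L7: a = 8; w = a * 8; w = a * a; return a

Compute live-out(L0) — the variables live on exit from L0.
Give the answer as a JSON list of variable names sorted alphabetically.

Answer: ["a"]

Analysis:
def/use:
  L0: def={a,y} ue=∅
  L1: def={a,c,w} ue={a}
  L2: def={w} ue={a,c}
  L3: def={a,c} ue={a,c}
  L4: def={c} ue=∅
  L5: def={c} ue=∅
  L6: def={a,c} ue={a}
  L7: def={a,w} ue=∅

Liveness:
  L0: in=∅ out={a}
  L1: in={a} out={a,c}
  L2: in={a,c} out={a}
  L3: in={a,c} out=∅
  L4: in={a} out={a}
  L5: in={a} out={a,c}
  L6: in={a} out=∅
  L7: in=∅ out=∅

live-out(L0) = ["a"]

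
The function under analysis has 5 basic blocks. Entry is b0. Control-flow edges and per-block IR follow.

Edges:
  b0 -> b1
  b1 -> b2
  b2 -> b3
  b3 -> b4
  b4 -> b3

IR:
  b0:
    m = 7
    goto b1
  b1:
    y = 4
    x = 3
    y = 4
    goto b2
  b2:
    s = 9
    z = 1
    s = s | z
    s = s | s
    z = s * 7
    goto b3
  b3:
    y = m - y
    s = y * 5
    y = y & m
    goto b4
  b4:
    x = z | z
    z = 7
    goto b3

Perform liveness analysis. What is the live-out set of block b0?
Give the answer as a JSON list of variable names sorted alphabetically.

Answer: ["m"]

Working:
def/use:
  b0 def {m} use ∅
  b1 def {x,y} use ∅
  b2 def {s,z} use ∅
  b3 def {s,y} use {m,y}
  b4 def {x,z} use {z}

Backward fixpoint:
  b0 li=∅ lo={m}
  b1 li={m} lo={m,y}
  b2 li={m,y} lo={m,y,z}
  b3 li={m,y,z} lo={m,y,z}
  b4 li={m,y,z} lo={m,y,z}

live-out(b0) = ["m"]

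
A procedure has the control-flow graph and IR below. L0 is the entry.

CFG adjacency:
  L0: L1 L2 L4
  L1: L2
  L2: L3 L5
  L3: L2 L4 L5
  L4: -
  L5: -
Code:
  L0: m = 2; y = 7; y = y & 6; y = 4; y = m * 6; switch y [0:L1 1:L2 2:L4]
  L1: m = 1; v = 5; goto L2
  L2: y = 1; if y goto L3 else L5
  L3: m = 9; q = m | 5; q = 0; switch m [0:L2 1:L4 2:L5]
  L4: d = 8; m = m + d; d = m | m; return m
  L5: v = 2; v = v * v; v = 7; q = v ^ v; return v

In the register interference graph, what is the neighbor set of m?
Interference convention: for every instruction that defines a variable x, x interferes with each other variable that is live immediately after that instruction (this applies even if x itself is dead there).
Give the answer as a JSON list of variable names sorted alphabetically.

Block summaries:
  L0 def {m,y} use ∅
  L1 def {m,v} use ∅
  L2 def {y} use ∅
  L3 def {m,q} use ∅
  L4 def {d,m} use {m}
  L5 def {q,v} use ∅

Backward fixpoint:
  L0: in=∅ out={m}
  L1: in=∅ out=∅
  L2: in=∅ out=∅
  L3: in=∅ out={m}
  L4: in={m} out=∅
  L5: in=∅ out=∅

Interference:
  d: {m}
  m: {d,q,y}
  q: {m,v}
  v: {q}
  y: {m}

N(m) = ["d", "q", "y"]

Answer: ["d", "q", "y"]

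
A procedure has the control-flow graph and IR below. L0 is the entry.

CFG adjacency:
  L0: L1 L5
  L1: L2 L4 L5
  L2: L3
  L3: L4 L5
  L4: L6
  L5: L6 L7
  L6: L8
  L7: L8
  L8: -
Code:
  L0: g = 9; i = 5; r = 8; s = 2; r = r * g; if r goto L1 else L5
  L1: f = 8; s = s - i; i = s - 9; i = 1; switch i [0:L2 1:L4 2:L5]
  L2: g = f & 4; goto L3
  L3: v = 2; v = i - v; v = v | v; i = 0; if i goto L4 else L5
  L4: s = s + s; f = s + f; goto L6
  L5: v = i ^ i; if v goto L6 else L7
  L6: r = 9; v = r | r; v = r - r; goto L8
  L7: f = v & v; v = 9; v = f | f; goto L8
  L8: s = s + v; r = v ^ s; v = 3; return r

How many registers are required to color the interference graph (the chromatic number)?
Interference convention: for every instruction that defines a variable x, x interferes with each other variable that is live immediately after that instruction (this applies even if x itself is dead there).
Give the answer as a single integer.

Per-block:
  L0: def={g,i,r,s} ue=∅
  L1: def={f,i,s} ue={i,s}
  L2: def={g} ue={f}
  L3: def={i,v} ue={i}
  L4: def={f,s} ue={f,s}
  L5: def={v} ue={i}
  L6: def={r,v} ue=∅
  L7: def={f,v} ue={v}
  L8: def={r,s,v} ue={s,v}

Backward fixpoint:
  live L0: ∅→{i,s}
  live L1: {i,s}→{f,i,s}
  live L2: {f,i,s}→{f,i,s}
  live L3: {f,i,s}→{f,i,s}
  live L4: {f,s}→{s}
  live L5: {i,s}→{s,v}
  live L6: {s}→{s,v}
  live L7: {s,v}→{s,v}
  live L8: {s,v}→∅

Interference:
  f↔{g,i,s,v}
  g↔{f,i,r,s}
  i↔{f,g,r,s,v}
  r↔{g,i,s,v}
  s↔{f,g,i,r,v}
  v↔{f,i,r,s}

Colouring:
  {f,g,i,s} pairwise interfere (4-clique) ⇒ χ ≥ 4
  assign f→R2 g→R3 i→R0 r→R2 s→R1 v→R3 — no edge inside a register ⇒ χ ≤ 4
  χ = 4

Answer: 4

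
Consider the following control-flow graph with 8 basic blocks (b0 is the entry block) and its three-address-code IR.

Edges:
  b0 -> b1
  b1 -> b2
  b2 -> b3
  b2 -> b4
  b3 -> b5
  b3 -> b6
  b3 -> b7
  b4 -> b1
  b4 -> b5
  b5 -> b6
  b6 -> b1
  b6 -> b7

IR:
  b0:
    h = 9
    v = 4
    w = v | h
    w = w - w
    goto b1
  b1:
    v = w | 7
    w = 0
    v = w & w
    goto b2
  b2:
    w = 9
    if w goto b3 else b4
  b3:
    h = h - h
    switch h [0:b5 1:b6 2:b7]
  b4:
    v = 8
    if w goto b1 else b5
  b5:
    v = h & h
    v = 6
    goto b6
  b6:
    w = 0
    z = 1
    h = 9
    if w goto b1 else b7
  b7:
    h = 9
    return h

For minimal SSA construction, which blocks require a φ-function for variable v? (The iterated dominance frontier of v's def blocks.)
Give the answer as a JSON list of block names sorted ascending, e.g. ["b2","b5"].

idom tree: b1←b0 b2←b1 b3←b2 b4←b2 b5←b2 b6←b2 b7←b2
Dom∩ at merges:
  b1: preds {b0,b4,b6}: {b0} ∩ {b0,b1,b2,b4} ∩ {b0,b1,b2,b6} = {b0}; idom=b0
  b5: preds {b3,b4}: {b0,b1,b2,b3} ∩ {b0,b1,b2,b4} = {b0,b1,b2}; idom=b2
  b6: preds {b3,b5}: {b0,b1,b2,b3} ∩ {b0,b1,b2,b5} = {b0,b1,b2}; idom=b2
  b7: preds {b3,b6}: {b0,b1,b2,b3} ∩ {b0,b1,b2,b6} = {b0,b1,b2}; idom=b2

DF walk-up:
  join b1 pred b0: · stop@b0
  join b1 pred b4: b4→b2→b1 stop@b0
  join b1 pred b6: b6→b2→b1 stop@b0
  join b5 pred b3: b3 stop@b2
  join b5 pred b4: b4 stop@b2
  join b6 pred b3: b3 stop@b2
  join b6 pred b5: b5 stop@b2
  join b7 pred b3: b3 stop@b2
  join b7 pred b6: b6 stop@b2
  DF(b0)=∅
  DF(b1)={b1}
  DF(b2)={b1}
  DF(b3)={b5,b6,b7}
  DF(b4)={b1,b5}
  DF(b5)={b6}
  DF(b6)={b1,b7}
  DF(b7)=∅

φ for v: defs {b0,b1,b4,b5}
  DF⁺ = {b1,b5,b6,b7}

Answer: ["b1", "b5", "b6", "b7"]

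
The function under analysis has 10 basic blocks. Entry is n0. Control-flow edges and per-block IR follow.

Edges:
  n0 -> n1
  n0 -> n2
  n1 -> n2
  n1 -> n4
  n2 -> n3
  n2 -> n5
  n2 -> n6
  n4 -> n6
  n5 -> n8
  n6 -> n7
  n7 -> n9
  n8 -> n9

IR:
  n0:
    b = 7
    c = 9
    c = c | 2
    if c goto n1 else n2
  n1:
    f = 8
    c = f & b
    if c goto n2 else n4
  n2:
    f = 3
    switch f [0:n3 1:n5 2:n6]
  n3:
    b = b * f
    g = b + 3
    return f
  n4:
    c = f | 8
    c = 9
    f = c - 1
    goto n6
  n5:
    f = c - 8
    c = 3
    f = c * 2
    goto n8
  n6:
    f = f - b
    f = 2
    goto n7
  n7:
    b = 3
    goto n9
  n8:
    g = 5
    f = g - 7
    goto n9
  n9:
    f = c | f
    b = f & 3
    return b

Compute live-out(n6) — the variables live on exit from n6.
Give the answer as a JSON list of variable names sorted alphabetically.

Block summaries:
  n0: def={b,c} ue=∅
  n1: def={c,f} ue={b}
  n2: def={f} ue=∅
  n3: def={b,g} ue={b,f}
  n4: def={c,f} ue={f}
  n5: def={c,f} ue={c}
  n6: def={f} ue={b,f}
  n7: def={b} ue=∅
  n8: def={f,g} ue=∅
  n9: def={b,f} ue={c,f}

Live sets:
  n0 li=∅ lo={b,c}
  n1 li={b} lo={b,c,f}
  n2 li={b,c} lo={b,c,f}
  n3 li={b,f} lo=∅
  n4 li={b,f} lo={b,c,f}
  n5 li={c} lo={c}
  n6 li={b,c,f} lo={c,f}
  n7 li={c,f} lo={c,f}
  n8 li={c} lo={c,f}
  n9 li={c,f} lo=∅

live-out(n6) = ["c", "f"]

Answer: ["c", "f"]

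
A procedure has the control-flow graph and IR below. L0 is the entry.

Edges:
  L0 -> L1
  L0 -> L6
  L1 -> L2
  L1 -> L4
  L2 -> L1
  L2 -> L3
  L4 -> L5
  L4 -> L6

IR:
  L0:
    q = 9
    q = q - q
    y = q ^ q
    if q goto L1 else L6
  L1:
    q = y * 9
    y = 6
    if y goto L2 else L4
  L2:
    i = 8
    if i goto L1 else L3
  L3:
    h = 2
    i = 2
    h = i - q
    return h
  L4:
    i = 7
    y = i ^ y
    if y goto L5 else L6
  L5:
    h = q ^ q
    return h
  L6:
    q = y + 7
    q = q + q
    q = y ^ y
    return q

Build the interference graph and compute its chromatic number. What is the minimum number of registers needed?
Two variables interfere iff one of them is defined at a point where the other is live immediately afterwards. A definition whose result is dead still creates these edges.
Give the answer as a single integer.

Answer: 3

Working:
Block summaries:
  L0: {q,y} / ∅
  L1: {q,y} / {y}
  L2: {i} / ∅
  L3: {h,i} / {q}
  L4: {i,y} / {y}
  L5: {h} / {q}
  L6: {q} / {y}

Backward fixpoint:
  L0 li=∅ lo={y}
  L1 li={y} lo={q,y}
  L2 li={q,y} lo={q,y}
  L3 li={q} lo=∅
  L4 li={q,y} lo={q,y}
  L5 li={q} lo=∅
  L6 li={y} lo=∅

Interference:
  h↔{q}
  i↔{q,y}
  q↔{h,i,y}
  y↔{i,q}

Chromatic number:
  clique {i,q,y} ⇒ need ≥ 3
  3-colouring: c0={q}  c1={h,i}  c2={y}
  χ = 3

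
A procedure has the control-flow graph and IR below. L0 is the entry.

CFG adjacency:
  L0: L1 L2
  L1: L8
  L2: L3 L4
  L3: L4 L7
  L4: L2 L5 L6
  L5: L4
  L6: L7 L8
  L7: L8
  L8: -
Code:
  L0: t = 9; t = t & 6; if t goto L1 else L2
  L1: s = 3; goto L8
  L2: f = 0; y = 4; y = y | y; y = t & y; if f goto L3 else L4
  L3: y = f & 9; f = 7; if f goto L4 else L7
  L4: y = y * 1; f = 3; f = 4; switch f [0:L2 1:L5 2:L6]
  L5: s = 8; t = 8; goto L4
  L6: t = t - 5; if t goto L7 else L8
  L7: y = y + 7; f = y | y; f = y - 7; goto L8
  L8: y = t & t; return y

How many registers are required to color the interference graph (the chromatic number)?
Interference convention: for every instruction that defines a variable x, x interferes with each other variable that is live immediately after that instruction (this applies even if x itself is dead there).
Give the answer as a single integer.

Block summaries:
  L0 def {t} use ∅
  L1 def {s} use ∅
  L2 def {f,y} use {t}
  L3 def {f,y} use {f}
  L4 def {f,y} use {y}
  L5 def {s,t} use ∅
  L6 def {t} use {t}
  L7 def {f,y} use {y}
  L8 def {y} use {t}

Live sets:
  L0: in=∅ out={t}
  L1: in={t} out={t}
  L2: in={t} out={f,t,y}
  L3: in={f,t} out={t,y}
  L4: in={t,y} out={t,y}
  L5: in={y} out={t,y}
  L6: in={t,y} out={t,y}
  L7: in={t,y} out={t}
  L8: in={t} out=∅

Interference:
  f — {t,y}
  s — {t,y}
  t — {f,s,y}
  y — {f,s,t}

Chromatic number:
  clique {f,t,y} ⇒ need ≥ 3
  3-colouring: c0={t}  c1={y}  c2={f,s}
  χ = 3

Answer: 3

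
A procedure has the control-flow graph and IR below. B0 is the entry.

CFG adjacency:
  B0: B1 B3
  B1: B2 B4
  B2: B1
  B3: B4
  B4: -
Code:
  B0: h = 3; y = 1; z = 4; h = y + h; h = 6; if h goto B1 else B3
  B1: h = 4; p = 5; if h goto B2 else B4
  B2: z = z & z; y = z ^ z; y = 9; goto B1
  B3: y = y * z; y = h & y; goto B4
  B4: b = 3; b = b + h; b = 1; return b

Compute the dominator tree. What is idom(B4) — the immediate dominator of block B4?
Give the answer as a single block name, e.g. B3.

Answer: B0

Derivation:
idom tree: B1←B0 B2←B1 B3←B0 B4←B0
Dom∩ at merges:
  B1: preds {B0,B2}: {B0} ∩ {B0,B1,B2} = {B0}; idom=B0
  B4: preds {B1,B3}: {B0,B1} ∩ {B0,B3} = {B0}; idom=B0

idom(B4) = B0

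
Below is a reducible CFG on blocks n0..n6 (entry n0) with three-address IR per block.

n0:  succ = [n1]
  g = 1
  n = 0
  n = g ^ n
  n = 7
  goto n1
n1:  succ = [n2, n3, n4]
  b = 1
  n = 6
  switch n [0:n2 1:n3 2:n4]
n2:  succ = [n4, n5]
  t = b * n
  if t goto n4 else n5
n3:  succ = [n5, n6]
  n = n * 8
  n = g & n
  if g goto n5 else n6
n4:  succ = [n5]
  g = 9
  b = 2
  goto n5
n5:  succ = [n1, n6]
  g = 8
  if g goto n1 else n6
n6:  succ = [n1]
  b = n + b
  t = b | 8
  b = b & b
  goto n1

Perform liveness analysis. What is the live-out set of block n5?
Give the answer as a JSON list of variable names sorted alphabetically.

Answer: ["b", "g", "n"]

Working:
Per-block:
  n0: {g,n} / ∅
  n1: {b,n} / ∅
  n2: {t} / {b,n}
  n3: {n} / {g,n}
  n4: {b,g} / ∅
  n5: {g} / ∅
  n6: {b,t} / {b,n}

Liveness:
  live n0: ∅→{g}
  live n1: {g}→{b,g,n}
  live n2: {b,n}→{b,n}
  live n3: {b,g,n}→{b,g,n}
  live n4: {n}→{b,n}
  live n5: {b,n}→{b,g,n}
  live n6: {b,g,n}→{g}

live-out(n5) = ["b", "g", "n"]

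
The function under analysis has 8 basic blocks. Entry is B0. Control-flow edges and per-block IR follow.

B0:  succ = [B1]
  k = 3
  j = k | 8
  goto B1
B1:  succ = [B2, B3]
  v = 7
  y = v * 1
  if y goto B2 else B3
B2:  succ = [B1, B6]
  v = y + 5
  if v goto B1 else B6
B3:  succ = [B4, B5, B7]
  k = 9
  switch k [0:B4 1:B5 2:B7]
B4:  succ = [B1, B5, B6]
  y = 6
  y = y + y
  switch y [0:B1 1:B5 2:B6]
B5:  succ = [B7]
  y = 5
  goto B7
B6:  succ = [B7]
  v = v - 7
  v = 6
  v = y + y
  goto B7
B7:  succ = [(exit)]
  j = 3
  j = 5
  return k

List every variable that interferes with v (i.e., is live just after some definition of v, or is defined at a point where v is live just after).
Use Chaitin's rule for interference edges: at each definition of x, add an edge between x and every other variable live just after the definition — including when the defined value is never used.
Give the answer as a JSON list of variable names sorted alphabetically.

Per-block:
  B0 def {j,k} use ∅
  B1 def {v,y} use ∅
  B2 def {v} use {y}
  B3 def {k} use ∅
  B4 def {y} use ∅
  B5 def {y} use ∅
  B6 def {v} use {v,y}
  B7 def {j} use {k}

Live sets:
  live B0: ∅→{k}
  live B1: {k}→{k,v,y}
  live B2: {k,y}→{k,v,y}
  live B3: {v}→{k,v}
  live B4: {k,v}→{k,v,y}
  live B5: {k}→{k}
  live B6: {k,v,y}→{k}
  live B7: {k}→∅

Interference:
  j — {k}
  k — {j,v,y}
  v — {k,y}
  y — {k,v}

N(v) = ["k", "y"]

Answer: ["k", "y"]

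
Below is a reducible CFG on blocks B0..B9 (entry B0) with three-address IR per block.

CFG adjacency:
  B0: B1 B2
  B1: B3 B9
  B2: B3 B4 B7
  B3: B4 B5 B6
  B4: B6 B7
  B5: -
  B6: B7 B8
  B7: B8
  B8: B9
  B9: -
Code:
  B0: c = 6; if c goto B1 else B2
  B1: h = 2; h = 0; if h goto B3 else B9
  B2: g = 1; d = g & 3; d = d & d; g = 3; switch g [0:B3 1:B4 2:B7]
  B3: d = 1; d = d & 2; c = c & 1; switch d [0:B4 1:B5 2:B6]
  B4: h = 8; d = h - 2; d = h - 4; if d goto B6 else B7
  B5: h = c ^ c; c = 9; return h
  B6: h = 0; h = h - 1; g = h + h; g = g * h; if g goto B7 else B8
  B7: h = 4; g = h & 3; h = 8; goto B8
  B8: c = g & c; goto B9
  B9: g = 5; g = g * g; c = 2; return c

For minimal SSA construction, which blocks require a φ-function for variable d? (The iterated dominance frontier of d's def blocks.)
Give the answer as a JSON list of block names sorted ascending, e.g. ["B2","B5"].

Answer: ["B3", "B4", "B6", "B7", "B8", "B9"]

Derivation:
idom tree: B1←B0 B2←B0 B3←B0 B4←B0 B5←B3 B6←B0 B7←B0 B8←B0 B9←B0
Dom∩ at merges:
  B3: preds {B1,B2}: {B0,B1} ∩ {B0,B2} = {B0}; idom=B0
  B4: preds {B2,B3}: {B0,B2} ∩ {B0,B3} = {B0}; idom=B0
  B6: preds {B3,B4}: {B0,B3} ∩ {B0,B4} = {B0}; idom=B0
  B7: preds {B2,B4,B6}: {B0,B2} ∩ {B0,B4} ∩ {B0,B6} = {B0}; idom=B0
  B8: preds {B6,B7}: {B0,B6} ∩ {B0,B7} = {B0}; idom=B0
  B9: preds {B1,B8}: {B0,B1} ∩ {B0,B8} = {B0}; idom=B0

Frontier:
  join B3 pred B1: B1 stop@B0
  join B3 pred B2: B2 stop@B0
  join B4 pred B2: B2 stop@B0
  join B4 pred B3: B3 stop@B0
  join B6 pred B3: B3 stop@B0
  join B6 pred B4: B4 stop@B0
  join B7 pred B2: B2 stop@B0
  join B7 pred B4: B4 stop@B0
  join B7 pred B6: B6 stop@B0
  join B8 pred B6: B6 stop@B0
  join B8 pred B7: B7 stop@B0
  join B9 pred B1: B1 stop@B0
  join B9 pred B8: B8 stop@B0
  B0 → ∅
  B1 → {B3,B9}
  B2 → {B3,B4,B7}
  B3 → {B4,B6}
  B4 → {B6,B7}
  B5 → ∅
  B6 → {B7,B8}
  B7 → {B8}
  B8 → {B9}
  B9 → ∅

φ for d: defs {B2,B3,B4}
  DF⁺ = {B3,B4,B6,B7,B8,B9}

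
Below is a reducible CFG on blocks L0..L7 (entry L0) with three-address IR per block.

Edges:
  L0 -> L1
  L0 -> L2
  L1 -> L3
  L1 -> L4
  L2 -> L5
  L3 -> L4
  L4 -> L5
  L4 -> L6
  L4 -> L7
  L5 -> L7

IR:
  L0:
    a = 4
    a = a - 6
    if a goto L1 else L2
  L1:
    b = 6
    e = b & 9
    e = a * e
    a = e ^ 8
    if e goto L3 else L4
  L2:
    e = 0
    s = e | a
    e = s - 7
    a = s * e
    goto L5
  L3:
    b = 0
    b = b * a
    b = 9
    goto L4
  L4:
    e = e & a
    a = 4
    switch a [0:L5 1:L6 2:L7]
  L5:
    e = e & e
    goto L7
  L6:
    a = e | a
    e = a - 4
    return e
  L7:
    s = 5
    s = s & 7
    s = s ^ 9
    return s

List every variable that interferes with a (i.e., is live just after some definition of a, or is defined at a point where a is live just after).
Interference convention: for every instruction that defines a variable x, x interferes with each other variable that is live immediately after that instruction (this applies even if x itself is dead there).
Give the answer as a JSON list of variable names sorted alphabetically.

Answer: ["b", "e"]

Analysis:
def/use:
  L0: {a} / ∅
  L1: {a,b,e} / {a}
  L2: {a,e,s} / {a}
  L3: {b} / {a}
  L4: {a,e} / {a,e}
  L5: {e} / {e}
  L6: {a,e} / {a,e}
  L7: {s} / ∅

Backward fixpoint:
  L0 li=∅ lo={a}
  L1 li={a} lo={a,e}
  L2 li={a} lo={e}
  L3 li={a,e} lo={a,e}
  L4 li={a,e} lo={a,e}
  L5 li={e} lo=∅
  L6 li={a,e} lo=∅
  L7 li=∅ lo=∅

Interference:
  a: {b,e}
  b: {a,e}
  e: {a,b,s}
  s: {e}

N(a) = ["b", "e"]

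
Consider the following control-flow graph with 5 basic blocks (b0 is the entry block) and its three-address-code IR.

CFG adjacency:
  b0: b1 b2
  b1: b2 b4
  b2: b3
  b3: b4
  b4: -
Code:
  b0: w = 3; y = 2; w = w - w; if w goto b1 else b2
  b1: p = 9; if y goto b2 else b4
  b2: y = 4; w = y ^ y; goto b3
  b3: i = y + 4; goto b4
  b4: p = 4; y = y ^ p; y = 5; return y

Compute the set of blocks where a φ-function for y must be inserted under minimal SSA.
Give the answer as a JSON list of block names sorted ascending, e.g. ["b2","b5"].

idom tree: b1←b0 b2←b0 b3←b2 b4←b0
Join-block Dom:
  b2: preds {b0,b1}: {b0} ∩ {b0,b1} = {b0}; idom=b0
  b4: preds {b1,b3}: {b0,b1} ∩ {b0,b2,b3} = {b0}; idom=b0

DF walk-up:
  join b2 pred b0: · stop@b0
  join b2 pred b1: b1 stop@b0
  join b4 pred b1: b1 stop@b0
  join b4 pred b3: b3→b2 stop@b0
  b0: DF=∅
  b1: DF={b2,b4}
  b2: DF={b4}
  b3: DF={b4}
  b4: DF=∅

φ for y: defs {b0,b2,b4}
  DF⁺ = {b4}

Answer: ["b4"]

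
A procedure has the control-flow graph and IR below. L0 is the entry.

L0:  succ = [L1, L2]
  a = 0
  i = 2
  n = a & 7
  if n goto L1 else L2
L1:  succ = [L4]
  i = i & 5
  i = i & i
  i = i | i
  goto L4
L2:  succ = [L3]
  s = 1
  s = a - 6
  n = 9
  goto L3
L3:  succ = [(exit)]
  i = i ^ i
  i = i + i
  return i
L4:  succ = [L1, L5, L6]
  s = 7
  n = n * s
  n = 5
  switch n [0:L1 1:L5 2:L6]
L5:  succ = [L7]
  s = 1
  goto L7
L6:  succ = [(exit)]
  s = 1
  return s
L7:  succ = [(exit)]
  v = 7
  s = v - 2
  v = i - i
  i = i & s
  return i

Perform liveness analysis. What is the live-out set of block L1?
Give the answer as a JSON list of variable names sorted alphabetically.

Per-block:
  L0: def={a,i,n} ue=∅
  L1: def={i} ue={i}
  L2: def={n,s} ue={a}
  L3: def={i} ue={i}
  L4: def={n,s} ue={n}
  L5: def={s} ue=∅
  L6: def={s} ue=∅
  L7: def={i,s,v} ue={i}

Live sets:
  L0 li=∅ lo={a,i,n}
  L1 li={i,n} lo={i,n}
  L2 li={a,i} lo={i}
  L3 li={i} lo=∅
  L4 li={i,n} lo={i,n}
  L5 li={i} lo={i}
  L6 li=∅ lo=∅
  L7 li={i} lo=∅

live-out(L1) = ["i", "n"]

Answer: ["i", "n"]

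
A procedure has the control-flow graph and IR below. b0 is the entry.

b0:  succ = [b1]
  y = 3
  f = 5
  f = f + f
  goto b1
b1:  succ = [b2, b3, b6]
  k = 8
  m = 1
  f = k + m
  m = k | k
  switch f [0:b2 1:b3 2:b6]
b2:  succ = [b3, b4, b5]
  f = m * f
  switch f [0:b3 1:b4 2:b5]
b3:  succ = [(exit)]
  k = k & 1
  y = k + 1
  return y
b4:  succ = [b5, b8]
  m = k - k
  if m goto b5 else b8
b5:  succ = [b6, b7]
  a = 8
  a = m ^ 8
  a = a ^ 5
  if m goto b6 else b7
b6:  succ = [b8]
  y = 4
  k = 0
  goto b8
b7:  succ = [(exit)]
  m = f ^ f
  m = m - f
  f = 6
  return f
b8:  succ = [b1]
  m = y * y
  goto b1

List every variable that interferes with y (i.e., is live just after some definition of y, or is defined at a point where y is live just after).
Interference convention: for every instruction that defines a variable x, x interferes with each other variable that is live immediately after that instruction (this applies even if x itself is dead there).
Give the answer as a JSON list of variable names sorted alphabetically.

Answer: ["f", "k", "m"]

Analysis:
def/use:
  b0 def {f,y} use ∅
  b1 def {f,k,m} use ∅
  b2 def {f} use {f,m}
  b3 def {k,y} use {k}
  b4 def {m} use {k}
  b5 def {a} use {m}
  b6 def {k,y} use ∅
  b7 def {f,m} use {f}
  b8 def {m} use {y}

Backward fixpoint:
  b0: in=∅ out={y}
  b1: in={y} out={f,k,m,y}
  b2: in={f,k,m,y} out={f,k,m,y}
  b3: in={k} out=∅
  b4: in={f,k,y} out={f,m,y}
  b5: in={f,m} out={f}
  b6: in=∅ out={y}
  b7: in={f} out=∅
  b8: in={y} out={y}

Interfere edges:
  a — {f,m}
  f — {a,k,m,y}
  k — {f,m,y}
  m — {a,f,k,y}
  y — {f,k,m}

N(y) = ["f", "k", "m"]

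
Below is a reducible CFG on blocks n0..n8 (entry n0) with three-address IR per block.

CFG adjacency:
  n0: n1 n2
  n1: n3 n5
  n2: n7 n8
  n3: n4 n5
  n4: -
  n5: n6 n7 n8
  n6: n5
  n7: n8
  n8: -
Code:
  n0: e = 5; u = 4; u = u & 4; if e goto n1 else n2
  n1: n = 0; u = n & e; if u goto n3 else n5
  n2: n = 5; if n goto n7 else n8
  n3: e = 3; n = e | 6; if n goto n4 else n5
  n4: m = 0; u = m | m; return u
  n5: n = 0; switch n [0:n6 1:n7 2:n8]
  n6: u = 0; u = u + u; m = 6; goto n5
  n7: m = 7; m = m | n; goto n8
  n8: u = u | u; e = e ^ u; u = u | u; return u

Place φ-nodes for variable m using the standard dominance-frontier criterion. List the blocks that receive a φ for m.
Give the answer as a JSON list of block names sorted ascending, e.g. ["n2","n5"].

Answer: ["n5", "n7", "n8"]

Working:
idom tree: n1←n0 n2←n0 n3←n1 n4←n3 n5←n1 n6←n5 n7←n0 n8←n0
Dom at joins:
  n5: preds {n1,n3,n6}: {n0,n1} ∩ {n0,n1,n3} ∩ {n0,n1,n5,n6} = {n0,n1}; idom=n1
  n7: preds {n2,n5}: {n0,n2} ∩ {n0,n1,n5} = {n0}; idom=n0
  n8: preds {n2,n5,n7}: {n0,n2} ∩ {n0,n1,n5} ∩ {n0,n7} = {n0}; idom=n0

DF derivation:
  join n5 pred n1: · stop@n1
  join n5 pred n3: n3 stop@n1
  join n5 pred n6: n6→n5 stop@n1
  join n7 pred n2: n2 stop@n0
  join n7 pred n5: n5→n1 stop@n0
  join n8 pred n2: n2 stop@n0
  join n8 pred n5: n5→n1 stop@n0
  join n8 pred n7: n7 stop@n0
  n0: DF=∅
  n1: DF={n7,n8}
  n2: DF={n7,n8}
  n3: DF={n5}
  n4: DF=∅
  n5: DF={n5,n7,n8}
  n6: DF={n5}
  n7: DF={n8}
  n8: DF=∅

φ for m: defs {n4,n6,n7}
  DF⁺ = {n5,n7,n8}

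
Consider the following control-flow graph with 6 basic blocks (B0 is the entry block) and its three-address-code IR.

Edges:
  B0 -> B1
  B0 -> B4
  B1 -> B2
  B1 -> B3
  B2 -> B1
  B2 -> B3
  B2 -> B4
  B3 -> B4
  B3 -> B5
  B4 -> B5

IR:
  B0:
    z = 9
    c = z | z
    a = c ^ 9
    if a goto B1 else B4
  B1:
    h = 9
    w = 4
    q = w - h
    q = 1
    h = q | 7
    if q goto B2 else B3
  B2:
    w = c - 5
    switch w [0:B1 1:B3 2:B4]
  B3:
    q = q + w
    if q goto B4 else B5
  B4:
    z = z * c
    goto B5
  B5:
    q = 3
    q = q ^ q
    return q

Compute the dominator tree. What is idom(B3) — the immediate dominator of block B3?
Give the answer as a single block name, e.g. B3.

Answer: B1

Derivation:
idom tree: B1←B0 B2←B1 B3←B1 B4←B0 B5←B0
Join-block Dom:
  B1: preds {B0,B2}: {B0} ∩ {B0,B1,B2} = {B0}; idom=B0
  B3: preds {B1,B2}: {B0,B1} ∩ {B0,B1,B2} = {B0,B1}; idom=B1
  B4: preds {B0,B2,B3}: {B0} ∩ {B0,B1,B2} ∩ {B0,B1,B3} = {B0}; idom=B0
  B5: preds {B3,B4}: {B0,B1,B3} ∩ {B0,B4} = {B0}; idom=B0

idom(B3) = B1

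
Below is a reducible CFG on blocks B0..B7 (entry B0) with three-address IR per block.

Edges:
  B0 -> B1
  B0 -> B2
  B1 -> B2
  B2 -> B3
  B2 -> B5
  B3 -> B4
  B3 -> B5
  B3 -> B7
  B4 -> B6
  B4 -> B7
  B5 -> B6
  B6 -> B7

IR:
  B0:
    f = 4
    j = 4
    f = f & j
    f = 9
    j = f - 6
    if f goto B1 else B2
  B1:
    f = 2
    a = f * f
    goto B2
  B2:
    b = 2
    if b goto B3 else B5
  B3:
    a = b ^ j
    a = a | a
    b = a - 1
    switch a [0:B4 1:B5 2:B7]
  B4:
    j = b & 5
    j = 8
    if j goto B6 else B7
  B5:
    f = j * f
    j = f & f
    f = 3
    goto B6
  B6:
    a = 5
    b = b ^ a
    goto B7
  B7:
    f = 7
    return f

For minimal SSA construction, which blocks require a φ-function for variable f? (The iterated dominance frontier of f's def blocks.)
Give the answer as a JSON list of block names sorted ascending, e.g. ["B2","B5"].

idom tree: B1←B0 B2←B0 B3←B2 B4←B3 B5←B2 B6←B2 B7←B2
Dom∩ at merges:
  B2: preds {B0,B1}: {B0} ∩ {B0,B1} = {B0}; idom=B0
  B5: preds {B2,B3}: {B0,B2} ∩ {B0,B2,B3} = {B0,B2}; idom=B2
  B6: preds {B4,B5}: {B0,B2,B3,B4} ∩ {B0,B2,B5} = {B0,B2}; idom=B2
  B7: preds {B3,B4,B6}: {B0,B2,B3} ∩ {B0,B2,B3,B4} ∩ {B0,B2,B6} = {B0,B2}; idom=B2

Frontier:
  B2←B0: walk · to B0
  B2←B1: walk B1 to B0
  B5←B2: walk · to B2
  B5←B3: walk B3 to B2
  B6←B4: walk B4→B3 to B2
  B6←B5: walk B5 to B2
  B7←B3: walk B3 to B2
  B7←B4: walk B4→B3 to B2
  B7←B6: walk B6 to B2
  B0 → ∅
  B1 → {B2}
  B2 → ∅
  B3 → {B5,B6,B7}
  B4 → {B6,B7}
  B5 → {B6}
  B6 → {B7}
  B7 → ∅

φ for f: defs {B0,B1,B5,B7}
  DF⁺ = {B2,B6,B7}

Answer: ["B2", "B6", "B7"]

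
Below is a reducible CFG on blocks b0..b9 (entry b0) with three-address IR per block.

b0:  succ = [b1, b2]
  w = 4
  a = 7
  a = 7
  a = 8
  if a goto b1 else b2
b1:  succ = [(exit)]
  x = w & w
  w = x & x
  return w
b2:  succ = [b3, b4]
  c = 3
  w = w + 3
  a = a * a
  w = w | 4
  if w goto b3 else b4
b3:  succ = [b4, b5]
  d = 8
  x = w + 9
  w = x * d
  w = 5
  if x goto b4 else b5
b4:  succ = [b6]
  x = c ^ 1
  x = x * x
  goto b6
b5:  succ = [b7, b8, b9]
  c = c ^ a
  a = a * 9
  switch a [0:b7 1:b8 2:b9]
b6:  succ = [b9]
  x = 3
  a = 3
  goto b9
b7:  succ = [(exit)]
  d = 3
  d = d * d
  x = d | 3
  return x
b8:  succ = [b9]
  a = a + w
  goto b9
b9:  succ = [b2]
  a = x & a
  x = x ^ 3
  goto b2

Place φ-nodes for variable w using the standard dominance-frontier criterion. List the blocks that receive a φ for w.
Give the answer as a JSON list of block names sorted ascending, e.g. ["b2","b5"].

idom tree: b1←b0 b2←b0 b3←b2 b4←b2 b5←b3 b6←b4 b7←b5 b8←b5 b9←b2
Dom∩ at merges:
  b2: preds {b0,b9}: {b0} ∩ {b0,b2,b9} = {b0}; idom=b0
  b4: preds {b2,b3}: {b0,b2} ∩ {b0,b2,b3} = {b0,b2}; idom=b2
  b9: preds {b5,b6,b8}: {b0,b2,b3,b5} ∩ {b0,b2,b4,b6} ∩ {b0,b2,b3,b5,b8} = {b0,b2}; idom=b2

DF walk-up:
  b2←b0: walk · to b0
  b2←b9: walk b9→b2 to b0
  b4←b2: walk · to b2
  b4←b3: walk b3 to b2
  b9←b5: walk b5→b3 to b2
  b9←b6: walk b6→b4 to b2
  b9←b8: walk b8→b5→b3 to b2
  DF(b0)=∅
  DF(b1)=∅
  DF(b2)={b2}
  DF(b3)={b4,b9}
  DF(b4)={b9}
  DF(b5)={b9}
  DF(b6)={b9}
  DF(b7)=∅
  DF(b8)={b9}
  DF(b9)={b2}

φ for w: defs {b0,b1,b2,b3}
  DF⁺ = {b2,b4,b9}

Answer: ["b2", "b4", "b9"]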